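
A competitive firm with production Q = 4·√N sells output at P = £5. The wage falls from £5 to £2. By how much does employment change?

From P·MP_N = w with MP_N = 2·N^(-1/2), the labor demand is N(w) = (10/w)^(2).
At w = 5: N = 4. At w = 2: N = 25.
ΔN = 25 − 4 = 21.

ΔN = 21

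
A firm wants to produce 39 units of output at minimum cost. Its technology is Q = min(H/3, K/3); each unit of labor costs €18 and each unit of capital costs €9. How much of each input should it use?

With a fixed-proportions technology, the cost-minimizing bundle uses no slack in either input: H/3 = K/3 = Q.
So H = 3·39 = 117 and K = 3·39 = 117.

H* = 117, K* = 117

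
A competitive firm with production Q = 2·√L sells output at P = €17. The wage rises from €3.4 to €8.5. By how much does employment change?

From P·MP_L = w with MP_L = L^(-1/2), the labor demand is L(w) = (17/w)^(2).
At w = 3.4: L = 25. At w = 8.5: L = 4.
ΔL = 4 − 25 = -21.

ΔL = -21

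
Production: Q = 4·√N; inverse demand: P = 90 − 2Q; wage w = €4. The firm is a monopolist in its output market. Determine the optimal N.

Marginal revenue from the inverse demand is MR = 90 − 4Q.
The marginal product is MP_N = 2·N^(-1/2).
A monopolist hires until marginal revenue product equals the wage: MR·MP_N = w.
At N, Q = 4·√N. Substituting and solving: (90 − 16·√N)·2·N^(-1/2) = 4 gives N = 25.

N* = 25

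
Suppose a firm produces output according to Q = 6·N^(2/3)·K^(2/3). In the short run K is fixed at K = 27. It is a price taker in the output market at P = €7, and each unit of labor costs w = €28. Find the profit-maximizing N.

N* = 729

With K = 27, MP_N = (2/3)·6·N^(-1/3)·27^(2/3) = 36·N^(-1/3).
Profit maximization for a price taker requires P·MP_N = w: 7·36·N^(-1/3) = 28.
So N^(-1/3) = 1/9, which gives N = 729.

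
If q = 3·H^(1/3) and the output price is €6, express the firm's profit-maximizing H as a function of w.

H(w) = (6/w)^(3/2)

MP_H = (1/3)·3·H^(-2/3) = H^(-2/3).
Setting P·MP_H = w: 6·H^(-2/3) = w.
Solving for H: H^(-2/3) = w/6, so H = (6/w)^(3/2).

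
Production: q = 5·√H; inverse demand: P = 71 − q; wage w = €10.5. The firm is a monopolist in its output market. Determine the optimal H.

H* = 25

Marginal revenue from the inverse demand is MR = 71 − 2q.
The marginal product is MP_H = 2.5·H^(-1/2).
A monopolist hires until marginal revenue product equals the wage: MR·MP_H = w.
At H, q = 5·√H. Substituting and solving: (71 − 10·√H)·2.5·H^(-1/2) = 10.5 gives H = 25.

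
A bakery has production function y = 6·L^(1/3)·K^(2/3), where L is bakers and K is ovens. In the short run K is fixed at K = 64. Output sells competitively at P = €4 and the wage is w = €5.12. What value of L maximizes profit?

L* = 125

With K = 64, MP_L = (1/3)·6·L^(-2/3)·64^(2/3) = 32·L^(-2/3).
Profit maximization for a price taker requires P·MP_L = w: 4·32·L^(-2/3) = 5.12.
So L^(-2/3) = 0.04, which gives L = 125.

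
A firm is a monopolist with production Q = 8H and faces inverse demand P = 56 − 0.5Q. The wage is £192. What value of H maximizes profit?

H* = 4

Marginal revenue from the inverse demand is MR = 56 − Q.
The marginal product is MP_H = 8.
A monopolist hires until marginal revenue product equals the wage: MR·MP_H = w.
(56 − 8H)·8 = 192, so H = 4.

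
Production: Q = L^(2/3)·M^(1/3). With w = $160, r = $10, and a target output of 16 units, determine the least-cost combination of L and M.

L* = 8, M* = 64

Cost minimization requires the marginal rate of technical substitution to equal the input-price ratio: MP_L/MP_M = w/r.
Here MP_L/MP_M = (2/3)·(M/L)/(1/3) = 2·(M/L). Setting this equal to 160/10 = 16 gives M = 8L.
Substituting into Q = 16: L^(2/3)·(8L)^(1/3) = 16.
Solving, L = 8 and M = 64.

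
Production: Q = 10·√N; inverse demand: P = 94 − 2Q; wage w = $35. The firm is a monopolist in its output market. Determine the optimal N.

N* = 4

Marginal revenue from the inverse demand is MR = 94 − 4Q.
The marginal product is MP_N = 5·N^(-1/2).
A monopolist hires until marginal revenue product equals the wage: MR·MP_N = w.
At N, Q = 10·√N. Substituting and solving: (94 − 40·√N)·5·N^(-1/2) = 35 gives N = 4.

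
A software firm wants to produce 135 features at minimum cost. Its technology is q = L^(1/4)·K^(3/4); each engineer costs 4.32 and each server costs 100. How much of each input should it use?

L* = 625, K* = 81

Cost minimization requires the marginal rate of technical substitution to equal the input-price ratio: MP_L/MP_K = w/r.
Here MP_L/MP_K = (1/4)·(K/L)/(3/4) = (1/3)·(K/L). Setting this equal to 4.32/100 = 0.0432 gives K = 0.1296L.
Substituting into q = 135: L^(1/4)·(0.1296L)^(3/4) = 135.
Solving, L = 625 and K = 81.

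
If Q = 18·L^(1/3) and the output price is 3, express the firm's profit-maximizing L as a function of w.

L(w) = (18/w)^(3/2)

MP_L = (1/3)·18·L^(-2/3) = 6·L^(-2/3).
Setting P·MP_L = w: 18·L^(-2/3) = w.
Solving for L: L^(-2/3) = w/18, so L = (18/w)^(3/2).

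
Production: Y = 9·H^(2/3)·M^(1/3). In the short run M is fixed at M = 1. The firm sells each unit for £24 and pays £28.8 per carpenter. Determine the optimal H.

H* = 125

With M = 1, MP_H = (2/3)·9·H^(-1/3)·1^(1/3) = 6·H^(-1/3).
Profit maximization for a price taker requires P·MP_H = w: 24·6·H^(-1/3) = 28.8.
So H^(-1/3) = 0.2, which gives H = 125.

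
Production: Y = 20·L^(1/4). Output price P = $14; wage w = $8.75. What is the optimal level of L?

L* = 16

MP_L = (1/4)·20·L^(-3/4) = 5·L^(-3/4).
Profit maximization for a price taker requires P·MP_L = w: 14·5·L^(-3/4) = 8.75.
So L^(-3/4) = 0.125, which gives L = 16.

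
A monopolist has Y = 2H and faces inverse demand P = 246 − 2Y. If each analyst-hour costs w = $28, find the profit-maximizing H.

H* = 29

Marginal revenue from the inverse demand is MR = 246 − 4Y.
The marginal product is MP_H = 2.
A monopolist hires until marginal revenue product equals the wage: MR·MP_H = w.
(246 − 8H)·2 = 28, so H = 29.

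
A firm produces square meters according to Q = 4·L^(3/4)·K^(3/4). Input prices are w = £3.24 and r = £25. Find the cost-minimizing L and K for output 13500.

L* = 625, K* = 81

Cost minimization requires the marginal rate of technical substitution to equal the input-price ratio: MP_L/MP_K = w/r.
Here MP_L/MP_K = (3/4)·(K/L)/(3/4) = (K/L). Setting this equal to 3.24/25 = 0.1296 gives K = 0.1296L.
Substituting into Q = 13500: 4·L^(3/4)·(0.1296L)^(3/4) = 13500.
Solving, L = 625 and K = 81.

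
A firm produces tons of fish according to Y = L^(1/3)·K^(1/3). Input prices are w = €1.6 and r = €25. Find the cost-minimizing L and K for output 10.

L* = 125, K* = 8

Cost minimization requires the marginal rate of technical substitution to equal the input-price ratio: MP_L/MP_K = w/r.
Here MP_L/MP_K = (1/3)·(K/L)/(1/3) = (K/L). Setting this equal to 1.6/25 = 0.064 gives K = 0.064L.
Substituting into Y = 10: L^(1/3)·(0.064L)^(1/3) = 10.
Solving, L = 125 and K = 8.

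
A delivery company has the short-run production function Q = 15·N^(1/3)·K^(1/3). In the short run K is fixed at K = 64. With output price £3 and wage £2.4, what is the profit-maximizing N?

With K = 64, MP_N = (1/3)·15·N^(-2/3)·64^(1/3) = 20·N^(-2/3).
Profit maximization for a price taker requires P·MP_N = w: 3·20·N^(-2/3) = 2.4.
So N^(-2/3) = 0.04, which gives N = 125.

N* = 125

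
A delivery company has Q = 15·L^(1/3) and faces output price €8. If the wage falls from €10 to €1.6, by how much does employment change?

ΔL = 117

From P·MP_L = w with MP_L = 5·L^(-2/3), the labor demand is L(w) = (40/w)^(3/2).
At w = 10: L = 8. At w = 1.6: L = 125.
ΔL = 125 − 8 = 117.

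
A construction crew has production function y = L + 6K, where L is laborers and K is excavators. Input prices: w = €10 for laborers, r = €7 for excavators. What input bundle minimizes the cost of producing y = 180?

The inputs are perfect substitutes, so the firm uses whichever has the lower cost per unit of output.
Cost per unit of output via L is 10; via K it is 7/6. K is cheaper.
Producing y = 180 with K alone: L = 0, K = 30.

L* = 0, K* = 30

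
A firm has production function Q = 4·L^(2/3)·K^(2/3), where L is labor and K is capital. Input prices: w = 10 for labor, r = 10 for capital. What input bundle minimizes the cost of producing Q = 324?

Cost minimization requires the marginal rate of technical substitution to equal the input-price ratio: MP_L/MP_K = w/r.
Here MP_L/MP_K = (2/3)·(K/L)/(2/3) = (K/L). Setting this equal to 10/10 = 1 gives K = L.
Substituting into Q = 324: 4·L^(2/3)·(L)^(2/3) = 324.
Solving, L = 27 and K = 27.

L* = 27, K* = 27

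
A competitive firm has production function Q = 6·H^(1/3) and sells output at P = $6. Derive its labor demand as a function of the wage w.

H(w) = (12/w)^(3/2)

MP_H = (1/3)·6·H^(-2/3) = 2·H^(-2/3).
Setting P·MP_H = w: 12·H^(-2/3) = w.
Solving for H: H^(-2/3) = w/12, so H = (12/w)^(3/2).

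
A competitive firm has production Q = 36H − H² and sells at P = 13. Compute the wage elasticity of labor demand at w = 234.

From P·MP_H = w with MP_H = 36 − 2H, labor demand is H(w) = (36 − w/13)/2.
dH/dw = −1/(26) = -1/26.
At w = 234, H = 9, so ε = (dH/dw)·(w/H) = (-1/26)·(234/9) = -1.

ε = -1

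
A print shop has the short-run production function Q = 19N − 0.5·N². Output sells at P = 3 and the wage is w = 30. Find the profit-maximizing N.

N* = 9

The marginal product of N is MP_N = 19 − N.
A price-taking firm hires until the value of the marginal product equals the wage: P·MP_N = w, so 3·(19 − N) = 30.
Then 19 − N = 10, giving N = 9.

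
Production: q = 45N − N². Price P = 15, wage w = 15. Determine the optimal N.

The marginal product of N is MP_N = 45 − 2N.
A price-taking firm hires until the value of the marginal product equals the wage: P·MP_N = w, so 15·(45 − 2N) = 15.
Then 45 − 2N = 1, giving N = 22.

N* = 22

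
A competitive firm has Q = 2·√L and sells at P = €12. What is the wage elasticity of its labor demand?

ε = -2

MP_L = (1/2)·2·L^(-1/2), so P·MP_L = w gives 12·L^(-1/2) = w.
Solving, L(w) = (12/w)^(2). This is a constant-elasticity form: L ∝ w^(−2), so ε = −2.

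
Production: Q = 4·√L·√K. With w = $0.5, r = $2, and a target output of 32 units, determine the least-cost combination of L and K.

L* = 16, K* = 4

Cost minimization requires the marginal rate of technical substitution to equal the input-price ratio: MP_L/MP_K = w/r.
Here MP_L/MP_K = (1/2)·(K/L)/(1/2) = (K/L). Setting this equal to 0.5/2 = 0.25 gives K = 0.25L.
Substituting into Q = 32: 4·L^(1/2)·(0.25L)^(1/2) = 32.
Solving, L = 16 and K = 4.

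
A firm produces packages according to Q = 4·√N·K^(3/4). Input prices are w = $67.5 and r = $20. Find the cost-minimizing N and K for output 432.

N* = 16, K* = 81

Cost minimization requires the marginal rate of technical substitution to equal the input-price ratio: MP_N/MP_K = w/r.
Here MP_N/MP_K = (1/2)·(K/N)/(3/4) = (2/3)·(K/N). Setting this equal to 67.5/20 = 3.375 gives K = 5.0625N.
Substituting into Q = 432: 4·N^(1/2)·(5.0625N)^(3/4) = 432.
Solving, N = 16 and K = 81.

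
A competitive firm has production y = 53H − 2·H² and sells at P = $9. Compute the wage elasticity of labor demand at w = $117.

ε = -0.325

From P·MP_H = w with MP_H = 53 − 4H, labor demand is H(w) = (53 − w/9)/4.
dH/dw = −1/(36) = -1/36.
At w = 117, H = 10, so ε = (dH/dw)·(w/H) = (-1/36)·(117/10) = -0.325.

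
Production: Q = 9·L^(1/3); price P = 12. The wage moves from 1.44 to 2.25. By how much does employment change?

From P·MP_L = w with MP_L = 3·L^(-2/3), the labor demand is L(w) = (36/w)^(3/2).
At w = 1.44: L = 125. At w = 2.25: L = 64.
ΔL = 64 − 125 = -61.

ΔL = -61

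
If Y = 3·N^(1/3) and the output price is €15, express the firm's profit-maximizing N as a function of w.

MP_N = (1/3)·3·N^(-2/3) = N^(-2/3).
Setting P·MP_N = w: 15·N^(-2/3) = w.
Solving for N: N^(-2/3) = w/15, so N = (15/w)^(3/2).

N(w) = (15/w)^(3/2)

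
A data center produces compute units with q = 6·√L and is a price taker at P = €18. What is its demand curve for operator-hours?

L(w) = 2916/w²

MP_L = (1/2)·6·L^(-1/2) = 3·L^(-1/2).
Setting P·MP_L = w: 54·L^(-1/2) = w.
Solving for L: L^(-1/2) = w/54, so L = (54/w)^(2).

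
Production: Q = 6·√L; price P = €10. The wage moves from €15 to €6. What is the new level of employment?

L* = 25

From P·MP_L = w with MP_L = 3·L^(-1/2), the labor demand is L(w) = (30/w)^(2).
At w = 15: L = 4. At w = 6: L = 25.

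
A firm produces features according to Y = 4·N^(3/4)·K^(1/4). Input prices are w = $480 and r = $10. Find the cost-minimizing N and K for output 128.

N* = 16, K* = 256

Cost minimization requires the marginal rate of technical substitution to equal the input-price ratio: MP_N/MP_K = w/r.
Here MP_N/MP_K = (3/4)·(K/N)/(1/4) = 3·(K/N). Setting this equal to 480/10 = 48 gives K = 16N.
Substituting into Y = 128: 4·N^(3/4)·(16N)^(1/4) = 128.
Solving, N = 16 and K = 256.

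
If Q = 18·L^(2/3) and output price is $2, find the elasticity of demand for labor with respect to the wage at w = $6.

ε = -3

MP_L = (2/3)·18·L^(-1/3), so P·MP_L = w gives 24·L^(-1/3) = w.
Solving, L(w) = (24/w)^(3). This is a constant-elasticity form: L ∝ w^(−3), so ε = −3.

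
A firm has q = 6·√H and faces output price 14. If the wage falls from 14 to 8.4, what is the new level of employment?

H* = 25

From P·MP_H = w with MP_H = 3·H^(-1/2), the labor demand is H(w) = (42/w)^(2).
At w = 14: H = 9. At w = 8.4: H = 25.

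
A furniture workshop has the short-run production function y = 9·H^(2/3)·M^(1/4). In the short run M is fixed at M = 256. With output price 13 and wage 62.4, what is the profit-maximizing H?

With M = 256, MP_H = (2/3)·9·H^(-1/3)·256^(1/4) = 24·H^(-1/3).
Profit maximization for a price taker requires P·MP_H = w: 13·24·H^(-1/3) = 62.4.
So H^(-1/3) = 0.2, which gives H = 125.

H* = 125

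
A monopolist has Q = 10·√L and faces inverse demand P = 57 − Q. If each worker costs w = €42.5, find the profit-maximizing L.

Marginal revenue from the inverse demand is MR = 57 − 2Q.
The marginal product is MP_L = 5·L^(-1/2).
A monopolist hires until marginal revenue product equals the wage: MR·MP_L = w.
At L, Q = 10·√L. Substituting and solving: (57 − 20·√L)·5·L^(-1/2) = 42.5 gives L = 4.

L* = 4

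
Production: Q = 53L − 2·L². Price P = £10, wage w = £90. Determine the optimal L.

The marginal product of L is MP_L = 53 − 4L.
A price-taking firm hires until the value of the marginal product equals the wage: P·MP_L = w, so 10·(53 − 4L) = 90.
Then 53 − 4L = 9, giving L = 11.

L* = 11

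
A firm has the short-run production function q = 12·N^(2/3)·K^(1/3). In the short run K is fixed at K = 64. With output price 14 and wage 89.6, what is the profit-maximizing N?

With K = 64, MP_N = (2/3)·12·N^(-1/3)·64^(1/3) = 32·N^(-1/3).
Profit maximization for a price taker requires P·MP_N = w: 14·32·N^(-1/3) = 89.6.
So N^(-1/3) = 0.2, which gives N = 125.

N* = 125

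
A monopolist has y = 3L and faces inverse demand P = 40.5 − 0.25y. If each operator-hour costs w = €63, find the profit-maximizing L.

Marginal revenue from the inverse demand is MR = 40.5 − 0.5y.
The marginal product is MP_L = 3.
A monopolist hires until marginal revenue product equals the wage: MR·MP_L = w.
(40.5 − 1.5L)·3 = 63, so L = 13.

L* = 13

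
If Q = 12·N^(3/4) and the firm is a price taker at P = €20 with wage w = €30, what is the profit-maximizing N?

MP_N = (3/4)·12·N^(-1/4) = 9·N^(-1/4).
Profit maximization for a price taker requires P·MP_N = w: 20·9·N^(-1/4) = 30.
So N^(-1/4) = 1/6, which gives N = 1296.

N* = 1296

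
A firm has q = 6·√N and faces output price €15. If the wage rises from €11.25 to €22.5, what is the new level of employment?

From P·MP_N = w with MP_N = 3·N^(-1/2), the labor demand is N(w) = (45/w)^(2).
At w = 11.25: N = 16. At w = 22.5: N = 4.

N* = 4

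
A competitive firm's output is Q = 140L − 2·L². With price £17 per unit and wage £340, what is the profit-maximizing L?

L* = 30

The marginal product of L is MP_L = 140 − 4L.
A price-taking firm hires until the value of the marginal product equals the wage: P·MP_L = w, so 17·(140 − 4L) = 340.
Then 140 − 4L = 20, giving L = 30.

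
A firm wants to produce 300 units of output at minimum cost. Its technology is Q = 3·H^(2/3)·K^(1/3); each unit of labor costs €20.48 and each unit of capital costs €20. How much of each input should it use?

Cost minimization requires the marginal rate of technical substitution to equal the input-price ratio: MP_H/MP_K = w/r.
Here MP_H/MP_K = (2/3)·(K/H)/(1/3) = 2·(K/H). Setting this equal to 20.48/20 = 1.024 gives K = 0.512H.
Substituting into Q = 300: 3·H^(2/3)·(0.512H)^(1/3) = 300.
Solving, H = 125 and K = 64.

H* = 125, K* = 64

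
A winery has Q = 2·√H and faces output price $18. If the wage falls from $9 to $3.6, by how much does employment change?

ΔH = 21

From P·MP_H = w with MP_H = H^(-1/2), the labor demand is H(w) = (18/w)^(2).
At w = 9: H = 4. At w = 3.6: H = 25.
ΔH = 25 − 4 = 21.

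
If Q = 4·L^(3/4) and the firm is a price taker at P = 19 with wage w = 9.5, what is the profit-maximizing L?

L* = 1296

MP_L = (3/4)·4·L^(-1/4) = 3·L^(-1/4).
Profit maximization for a price taker requires P·MP_L = w: 19·3·L^(-1/4) = 9.5.
So L^(-1/4) = 1/6, which gives L = 1296.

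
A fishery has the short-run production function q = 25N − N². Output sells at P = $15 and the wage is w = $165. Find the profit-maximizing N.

N* = 7

The marginal product of N is MP_N = 25 − 2N.
A price-taking firm hires until the value of the marginal product equals the wage: P·MP_N = w, so 15·(25 − 2N) = 165.
Then 25 − 2N = 11, giving N = 7.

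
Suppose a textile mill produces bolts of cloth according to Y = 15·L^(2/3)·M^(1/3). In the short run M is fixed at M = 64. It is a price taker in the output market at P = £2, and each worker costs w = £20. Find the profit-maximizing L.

With M = 64, MP_L = (2/3)·15·L^(-1/3)·64^(1/3) = 40·L^(-1/3).
Profit maximization for a price taker requires P·MP_L = w: 2·40·L^(-1/3) = 20.
So L^(-1/3) = 0.25, which gives L = 64.

L* = 64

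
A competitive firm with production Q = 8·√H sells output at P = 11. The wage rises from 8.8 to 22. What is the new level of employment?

H* = 4

From P·MP_H = w with MP_H = 4·H^(-1/2), the labor demand is H(w) = (44/w)^(2).
At w = 8.8: H = 25. At w = 22: H = 4.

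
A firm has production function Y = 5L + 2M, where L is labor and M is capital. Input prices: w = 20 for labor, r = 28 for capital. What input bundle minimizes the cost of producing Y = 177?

L* = 35.4, M* = 0

The inputs are perfect substitutes, so the firm uses whichever has the lower cost per unit of output.
Cost per unit of output via L is w/5 = 4; via M it is r/2 = 14. L is cheaper.
Producing Y = 177 with L alone: L = 35.4, M = 0.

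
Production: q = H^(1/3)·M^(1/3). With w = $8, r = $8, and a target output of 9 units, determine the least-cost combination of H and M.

Cost minimization requires the marginal rate of technical substitution to equal the input-price ratio: MP_H/MP_M = w/r.
Here MP_H/MP_M = (1/3)·(M/H)/(1/3) = (M/H). Setting this equal to 8/8 = 1 gives M = H.
Substituting into q = 9: H^(1/3)·(H)^(1/3) = 9.
Solving, H = 27 and M = 27.

H* = 27, M* = 27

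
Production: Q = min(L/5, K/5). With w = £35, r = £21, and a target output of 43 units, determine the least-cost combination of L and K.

With a fixed-proportions technology, the cost-minimizing bundle uses no slack in either input: L/5 = K/5 = Q.
So L = 5·43 = 215 and K = 5·43 = 215.

L* = 215, K* = 215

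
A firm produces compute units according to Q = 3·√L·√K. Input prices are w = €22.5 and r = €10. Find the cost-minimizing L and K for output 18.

L* = 4, K* = 9

Cost minimization requires the marginal rate of technical substitution to equal the input-price ratio: MP_L/MP_K = w/r.
Here MP_L/MP_K = (1/2)·(K/L)/(1/2) = (K/L). Setting this equal to 22.5/10 = 2.25 gives K = 2.25L.
Substituting into Q = 18: 3·L^(1/2)·(2.25L)^(1/2) = 18.
Solving, L = 4 and K = 9.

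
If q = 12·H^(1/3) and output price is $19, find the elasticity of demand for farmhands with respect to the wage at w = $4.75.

ε = -1.5

MP_H = (1/3)·12·H^(-2/3), so P·MP_H = w gives 76·H^(-2/3) = w.
Solving, H(w) = (76/w)^(3/2). This is a constant-elasticity form: H ∝ w^(−3/2), so ε = −3/2.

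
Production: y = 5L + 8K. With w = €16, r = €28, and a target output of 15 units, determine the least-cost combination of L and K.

The inputs are perfect substitutes, so the firm uses whichever has the lower cost per unit of output.
Cost per unit of output via L is w/5 = 3.2; via K it is r/8 = 3.5. L is cheaper.
Producing y = 15 with L alone: L = 3, K = 0.

L* = 3, K* = 0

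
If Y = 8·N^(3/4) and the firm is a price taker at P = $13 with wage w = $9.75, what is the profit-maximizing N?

N* = 4096

MP_N = (3/4)·8·N^(-1/4) = 6·N^(-1/4).
Profit maximization for a price taker requires P·MP_N = w: 13·6·N^(-1/4) = 9.75.
So N^(-1/4) = 0.125, which gives N = 4096.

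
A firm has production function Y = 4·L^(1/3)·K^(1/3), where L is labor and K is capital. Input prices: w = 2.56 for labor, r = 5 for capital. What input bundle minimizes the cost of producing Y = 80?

Cost minimization requires the marginal rate of technical substitution to equal the input-price ratio: MP_L/MP_K = w/r.
Here MP_L/MP_K = (1/3)·(K/L)/(1/3) = (K/L). Setting this equal to 2.56/5 = 0.512 gives K = 0.512L.
Substituting into Y = 80: 4·L^(1/3)·(0.512L)^(1/3) = 80.
Solving, L = 125 and K = 64.

L* = 125, K* = 64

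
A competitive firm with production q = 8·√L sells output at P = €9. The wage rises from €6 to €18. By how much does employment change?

From P·MP_L = w with MP_L = 4·L^(-1/2), the labor demand is L(w) = (36/w)^(2).
At w = 6: L = 36. At w = 18: L = 4.
ΔL = 4 − 36 = -32.

ΔL = -32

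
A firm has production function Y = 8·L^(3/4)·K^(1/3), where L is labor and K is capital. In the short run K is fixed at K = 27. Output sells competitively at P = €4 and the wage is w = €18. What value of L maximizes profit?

With K = 27, MP_L = (3/4)·8·L^(-1/4)·27^(1/3) = 18·L^(-1/4).
Profit maximization for a price taker requires P·MP_L = w: 4·18·L^(-1/4) = 18.
So L^(-1/4) = 0.25, which gives L = 256.

L* = 256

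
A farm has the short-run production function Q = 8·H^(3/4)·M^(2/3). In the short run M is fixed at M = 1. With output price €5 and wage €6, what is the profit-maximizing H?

With M = 1, MP_H = (3/4)·8·H^(-1/4)·1^(2/3) = 6·H^(-1/4).
Profit maximization for a price taker requires P·MP_H = w: 5·6·H^(-1/4) = 6.
So H^(-1/4) = 0.2, which gives H = 625.

H* = 625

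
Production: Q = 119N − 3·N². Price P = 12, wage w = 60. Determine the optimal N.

N* = 19

The marginal product of N is MP_N = 119 − 6N.
A price-taking firm hires until the value of the marginal product equals the wage: P·MP_N = w, so 12·(119 − 6N) = 60.
Then 119 − 6N = 5, giving N = 19.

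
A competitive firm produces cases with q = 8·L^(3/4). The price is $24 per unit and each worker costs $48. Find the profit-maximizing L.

MP_L = (3/4)·8·L^(-1/4) = 6·L^(-1/4).
Profit maximization for a price taker requires P·MP_L = w: 24·6·L^(-1/4) = 48.
So L^(-1/4) = 1/3, which gives L = 81.

L* = 81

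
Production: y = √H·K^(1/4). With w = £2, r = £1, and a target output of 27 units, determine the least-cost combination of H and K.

H* = 81, K* = 81

Cost minimization requires the marginal rate of technical substitution to equal the input-price ratio: MP_H/MP_K = w/r.
Here MP_H/MP_K = (1/2)·(K/H)/(1/4) = 2·(K/H). Setting this equal to 2/1 = 2 gives K = H.
Substituting into y = 27: H^(1/2)·(H)^(1/4) = 27.
Solving, H = 81 and K = 81.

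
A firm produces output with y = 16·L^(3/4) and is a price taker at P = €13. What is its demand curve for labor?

L(w) = (156/w)^(4)

MP_L = (3/4)·16·L^(-1/4) = 12·L^(-1/4).
Setting P·MP_L = w: 156·L^(-1/4) = w.
Solving for L: L^(-1/4) = w/156, so L = (156/w)^(4).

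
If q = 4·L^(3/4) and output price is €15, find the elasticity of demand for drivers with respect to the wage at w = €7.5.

MP_L = (3/4)·4·L^(-1/4), so P·MP_L = w gives 45·L^(-1/4) = w.
Solving, L(w) = (45/w)^(4). This is a constant-elasticity form: L ∝ w^(−4), so ε = −4.

ε = -4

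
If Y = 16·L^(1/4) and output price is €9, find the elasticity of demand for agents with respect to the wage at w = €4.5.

ε = -4/3

MP_L = (1/4)·16·L^(-3/4), so P·MP_L = w gives 36·L^(-3/4) = w.
Solving, L(w) = (36/w)^(4/3). This is a constant-elasticity form: L ∝ w^(−4/3), so ε = −4/3.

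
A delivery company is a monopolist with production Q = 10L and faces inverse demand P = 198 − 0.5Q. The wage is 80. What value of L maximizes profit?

L* = 19

Marginal revenue from the inverse demand is MR = 198 − Q.
The marginal product is MP_L = 10.
A monopolist hires until marginal revenue product equals the wage: MR·MP_L = w.
(198 − 10L)·10 = 80, so L = 19.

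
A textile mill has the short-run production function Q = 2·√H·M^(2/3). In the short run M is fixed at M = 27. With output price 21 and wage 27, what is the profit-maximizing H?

With M = 27, MP_H = (1/2)·2·H^(-1/2)·27^(2/3) = 9·H^(-1/2).
Profit maximization for a price taker requires P·MP_H = w: 21·9·H^(-1/2) = 27.
So H^(-1/2) = 1/7, which gives H = 49.

H* = 49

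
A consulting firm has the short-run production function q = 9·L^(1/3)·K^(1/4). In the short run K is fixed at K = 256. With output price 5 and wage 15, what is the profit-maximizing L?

With K = 256, MP_L = (1/3)·9·L^(-2/3)·256^(1/4) = 12·L^(-2/3).
Profit maximization for a price taker requires P·MP_L = w: 5·12·L^(-2/3) = 15.
So L^(-2/3) = 0.25, which gives L = 8.

L* = 8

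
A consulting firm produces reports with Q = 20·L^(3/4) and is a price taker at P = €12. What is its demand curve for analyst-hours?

MP_L = (3/4)·20·L^(-1/4) = 15·L^(-1/4).
Setting P·MP_L = w: 180·L^(-1/4) = w.
Solving for L: L^(-1/4) = w/180, so L = (180/w)^(4).

L(w) = (180/w)^(4)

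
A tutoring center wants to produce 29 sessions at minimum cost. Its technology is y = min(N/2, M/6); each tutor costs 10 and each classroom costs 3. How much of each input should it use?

With a fixed-proportions technology, the cost-minimizing bundle uses no slack in either input: N/2 = M/6 = y.
So N = 2·29 = 58 and M = 6·29 = 174.

N* = 58, M* = 174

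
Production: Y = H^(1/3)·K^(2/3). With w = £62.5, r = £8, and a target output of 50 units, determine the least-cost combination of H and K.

Cost minimization requires the marginal rate of technical substitution to equal the input-price ratio: MP_H/MP_K = w/r.
Here MP_H/MP_K = (1/3)·(K/H)/(2/3) = 0.5·(K/H). Setting this equal to 62.5/8 = 7.8125 gives K = 15.625H.
Substituting into Y = 50: H^(1/3)·(15.625H)^(2/3) = 50.
Solving, H = 8 and K = 125.

H* = 8, K* = 125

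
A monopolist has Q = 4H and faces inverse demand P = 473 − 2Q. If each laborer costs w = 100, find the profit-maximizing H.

Marginal revenue from the inverse demand is MR = 473 − 4Q.
The marginal product is MP_H = 4.
A monopolist hires until marginal revenue product equals the wage: MR·MP_H = w.
(473 − 16H)·4 = 100, so H = 28.

H* = 28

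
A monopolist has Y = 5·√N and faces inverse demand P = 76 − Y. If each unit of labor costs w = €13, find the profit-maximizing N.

Marginal revenue from the inverse demand is MR = 76 − 2Y.
The marginal product is MP_N = 2.5·N^(-1/2).
A monopolist hires until marginal revenue product equals the wage: MR·MP_N = w.
At N, Y = 5·√N. Substituting and solving: (76 − 10·√N)·2.5·N^(-1/2) = 13 gives N = 25.

N* = 25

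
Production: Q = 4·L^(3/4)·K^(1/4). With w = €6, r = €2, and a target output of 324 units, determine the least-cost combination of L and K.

Cost minimization requires the marginal rate of technical substitution to equal the input-price ratio: MP_L/MP_K = w/r.
Here MP_L/MP_K = (3/4)·(K/L)/(1/4) = 3·(K/L). Setting this equal to 6/2 = 3 gives K = L.
Substituting into Q = 324: 4·L^(3/4)·(L)^(1/4) = 324.
Solving, L = 81 and K = 81.

L* = 81, K* = 81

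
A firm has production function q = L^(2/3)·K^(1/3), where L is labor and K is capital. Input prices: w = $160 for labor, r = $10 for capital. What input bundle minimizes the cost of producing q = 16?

L* = 8, K* = 64

Cost minimization requires the marginal rate of technical substitution to equal the input-price ratio: MP_L/MP_K = w/r.
Here MP_L/MP_K = (2/3)·(K/L)/(1/3) = 2·(K/L). Setting this equal to 160/10 = 16 gives K = 8L.
Substituting into q = 16: L^(2/3)·(8L)^(1/3) = 16.
Solving, L = 8 and K = 64.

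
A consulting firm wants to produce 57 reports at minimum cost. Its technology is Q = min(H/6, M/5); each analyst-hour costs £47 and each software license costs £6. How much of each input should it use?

H* = 342, M* = 285

With a fixed-proportions technology, the cost-minimizing bundle uses no slack in either input: H/6 = M/5 = Q.
So H = 6·57 = 342 and M = 5·57 = 285.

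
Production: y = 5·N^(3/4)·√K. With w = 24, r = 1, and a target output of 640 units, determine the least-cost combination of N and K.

Cost minimization requires the marginal rate of technical substitution to equal the input-price ratio: MP_N/MP_K = w/r.
Here MP_N/MP_K = (3/4)·(K/N)/(1/2) = 1.5·(K/N). Setting this equal to 24/1 = 24 gives K = 16N.
Substituting into y = 640: 5·N^(3/4)·(16N)^(1/2) = 640.
Solving, N = 16 and K = 256.

N* = 16, K* = 256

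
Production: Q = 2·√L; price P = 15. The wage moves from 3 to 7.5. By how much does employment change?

ΔL = -21

From P·MP_L = w with MP_L = L^(-1/2), the labor demand is L(w) = (15/w)^(2).
At w = 3: L = 25. At w = 7.5: L = 4.
ΔL = 4 − 25 = -21.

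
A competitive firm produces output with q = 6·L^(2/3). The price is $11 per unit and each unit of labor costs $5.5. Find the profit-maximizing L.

L* = 512

MP_L = (2/3)·6·L^(-1/3) = 4·L^(-1/3).
Profit maximization for a price taker requires P·MP_L = w: 11·4·L^(-1/3) = 5.5.
So L^(-1/3) = 0.125, which gives L = 512.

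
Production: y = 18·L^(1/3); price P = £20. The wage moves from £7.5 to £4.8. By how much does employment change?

From P·MP_L = w with MP_L = 6·L^(-2/3), the labor demand is L(w) = (120/w)^(3/2).
At w = 7.5: L = 64. At w = 4.8: L = 125.
ΔL = 125 − 64 = 61.

ΔL = 61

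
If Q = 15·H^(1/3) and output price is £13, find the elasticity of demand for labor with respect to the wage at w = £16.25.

MP_H = (1/3)·15·H^(-2/3), so P·MP_H = w gives 65·H^(-2/3) = w.
Solving, H(w) = (65/w)^(3/2). This is a constant-elasticity form: H ∝ w^(−3/2), so ε = −3/2.

ε = -1.5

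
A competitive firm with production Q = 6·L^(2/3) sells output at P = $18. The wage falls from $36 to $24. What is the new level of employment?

L* = 27

From P·MP_L = w with MP_L = 4·L^(-1/3), the labor demand is L(w) = (72/w)^(3).
At w = 36: L = 8. At w = 24: L = 27.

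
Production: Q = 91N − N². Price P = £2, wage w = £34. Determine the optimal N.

N* = 37

The marginal product of N is MP_N = 91 − 2N.
A price-taking firm hires until the value of the marginal product equals the wage: P·MP_N = w, so 2·(91 − 2N) = 34.
Then 91 − 2N = 17, giving N = 37.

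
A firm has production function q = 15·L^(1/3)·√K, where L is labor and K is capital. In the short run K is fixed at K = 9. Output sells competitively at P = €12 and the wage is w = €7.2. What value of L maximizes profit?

L* = 125

With K = 9, MP_L = (1/3)·15·L^(-2/3)·9^(1/2) = 15·L^(-2/3).
Profit maximization for a price taker requires P·MP_L = w: 12·15·L^(-2/3) = 7.2.
So L^(-2/3) = 0.04, which gives L = 125.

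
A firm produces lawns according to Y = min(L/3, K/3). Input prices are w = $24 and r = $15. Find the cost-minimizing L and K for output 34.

L* = 102, K* = 102

With a fixed-proportions technology, the cost-minimizing bundle uses no slack in either input: L/3 = K/3 = Y.
So L = 3·34 = 102 and K = 3·34 = 102.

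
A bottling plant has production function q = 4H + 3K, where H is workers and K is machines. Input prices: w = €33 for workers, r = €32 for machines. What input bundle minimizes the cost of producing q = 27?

The inputs are perfect substitutes, so the firm uses whichever has the lower cost per unit of output.
Cost per unit of output via H is w/4 = 8.25; via K it is r/3 = 32/3. H is cheaper.
Producing q = 27 with H alone: H = 6.75, K = 0.

H* = 6.75, K* = 0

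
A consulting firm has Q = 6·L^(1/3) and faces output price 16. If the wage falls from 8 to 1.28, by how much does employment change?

ΔL = 117

From P·MP_L = w with MP_L = 2·L^(-2/3), the labor demand is L(w) = (32/w)^(3/2).
At w = 8: L = 8. At w = 1.28: L = 125.
ΔL = 125 − 8 = 117.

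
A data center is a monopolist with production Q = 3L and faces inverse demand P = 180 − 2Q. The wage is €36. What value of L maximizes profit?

Marginal revenue from the inverse demand is MR = 180 − 4Q.
The marginal product is MP_L = 3.
A monopolist hires until marginal revenue product equals the wage: MR·MP_L = w.
(180 − 12L)·3 = 36, so L = 14.

L* = 14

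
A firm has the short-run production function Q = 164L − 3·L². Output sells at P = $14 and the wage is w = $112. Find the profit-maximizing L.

L* = 26

The marginal product of L is MP_L = 164 − 6L.
A price-taking firm hires until the value of the marginal product equals the wage: P·MP_L = w, so 14·(164 − 6L) = 112.
Then 164 − 6L = 8, giving L = 26.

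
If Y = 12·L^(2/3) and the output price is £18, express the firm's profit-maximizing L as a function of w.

MP_L = (2/3)·12·L^(-1/3) = 8·L^(-1/3).
Setting P·MP_L = w: 144·L^(-1/3) = w.
Solving for L: L^(-1/3) = w/144, so L = (144/w)^(3).

L(w) = 2985984/w³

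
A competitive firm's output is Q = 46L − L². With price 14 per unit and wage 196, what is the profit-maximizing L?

The marginal product of L is MP_L = 46 − 2L.
A price-taking firm hires until the value of the marginal product equals the wage: P·MP_L = w, so 14·(46 − 2L) = 196.
Then 46 − 2L = 14, giving L = 16.

L* = 16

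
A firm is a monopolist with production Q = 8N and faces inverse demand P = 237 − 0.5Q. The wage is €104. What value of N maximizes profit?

N* = 28

Marginal revenue from the inverse demand is MR = 237 − Q.
The marginal product is MP_N = 8.
A monopolist hires until marginal revenue product equals the wage: MR·MP_N = w.
(237 − 8N)·8 = 104, so N = 28.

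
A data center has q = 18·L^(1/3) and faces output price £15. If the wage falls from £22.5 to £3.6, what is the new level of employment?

From P·MP_L = w with MP_L = 6·L^(-2/3), the labor demand is L(w) = (90/w)^(3/2).
At w = 22.5: L = 8. At w = 3.6: L = 125.

L* = 125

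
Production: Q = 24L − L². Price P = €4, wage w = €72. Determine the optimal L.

L* = 3

The marginal product of L is MP_L = 24 − 2L.
A price-taking firm hires until the value of the marginal product equals the wage: P·MP_L = w, so 4·(24 − 2L) = 72.
Then 24 − 2L = 18, giving L = 3.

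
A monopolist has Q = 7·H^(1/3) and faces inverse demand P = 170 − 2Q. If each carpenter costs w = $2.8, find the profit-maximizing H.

Marginal revenue from the inverse demand is MR = 170 − 4Q.
The marginal product is MP_H = (7/3)·H^(-2/3).
A monopolist hires until marginal revenue product equals the wage: MR·MP_H = w.
At H, Q = 7·H^(1/3). Substituting and solving: (170 − 28·H^(1/3))·(7/3)·H^(-2/3) = 2.8 gives H = 125.

H* = 125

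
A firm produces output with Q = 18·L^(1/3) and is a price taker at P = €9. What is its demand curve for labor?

L(w) = (54/w)^(3/2)

MP_L = (1/3)·18·L^(-2/3) = 6·L^(-2/3).
Setting P·MP_L = w: 54·L^(-2/3) = w.
Solving for L: L^(-2/3) = w/54, so L = (54/w)^(3/2).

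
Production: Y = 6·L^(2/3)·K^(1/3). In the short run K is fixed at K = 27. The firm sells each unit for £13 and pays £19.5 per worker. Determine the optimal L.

L* = 512

With K = 27, MP_L = (2/3)·6·L^(-1/3)·27^(1/3) = 12·L^(-1/3).
Profit maximization for a price taker requires P·MP_L = w: 13·12·L^(-1/3) = 19.5.
So L^(-1/3) = 0.125, which gives L = 512.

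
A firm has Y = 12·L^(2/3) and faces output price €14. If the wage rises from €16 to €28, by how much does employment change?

From P·MP_L = w with MP_L = 8·L^(-1/3), the labor demand is L(w) = (112/w)^(3).
At w = 16: L = 343. At w = 28: L = 64.
ΔL = 64 − 343 = -279.

ΔL = -279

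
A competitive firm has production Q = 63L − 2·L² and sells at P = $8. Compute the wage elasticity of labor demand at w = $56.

From P·MP_L = w with MP_L = 63 − 4L, labor demand is L(w) = (63 − w/8)/4.
dL/dw = −1/(32) = -0.03125.
At w = 56, L = 14, so ε = (dL/dw)·(w/L) = (-0.03125)·(56/14) = -0.125.

ε = -0.125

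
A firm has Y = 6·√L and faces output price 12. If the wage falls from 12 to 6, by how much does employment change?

From P·MP_L = w with MP_L = 3·L^(-1/2), the labor demand is L(w) = (36/w)^(2).
At w = 12: L = 9. At w = 6: L = 36.
ΔL = 36 − 9 = 27.

ΔL = 27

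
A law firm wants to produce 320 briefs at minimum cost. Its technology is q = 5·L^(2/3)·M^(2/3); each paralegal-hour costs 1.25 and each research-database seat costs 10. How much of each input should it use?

L* = 64, M* = 8

Cost minimization requires the marginal rate of technical substitution to equal the input-price ratio: MP_L/MP_M = w/r.
Here MP_L/MP_M = (2/3)·(M/L)/(2/3) = (M/L). Setting this equal to 1.25/10 = 0.125 gives M = 0.125L.
Substituting into q = 320: 5·L^(2/3)·(0.125L)^(2/3) = 320.
Solving, L = 64 and M = 8.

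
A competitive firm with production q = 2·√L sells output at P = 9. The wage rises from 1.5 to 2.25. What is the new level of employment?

From P·MP_L = w with MP_L = L^(-1/2), the labor demand is L(w) = (9/w)^(2).
At w = 1.5: L = 36. At w = 2.25: L = 16.

L* = 16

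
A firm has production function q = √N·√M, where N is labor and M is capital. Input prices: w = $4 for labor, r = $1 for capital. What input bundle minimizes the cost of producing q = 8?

Cost minimization requires the marginal rate of technical substitution to equal the input-price ratio: MP_N/MP_M = w/r.
Here MP_N/MP_M = (1/2)·(M/N)/(1/2) = (M/N). Setting this equal to 4/1 = 4 gives M = 4N.
Substituting into q = 8: N^(1/2)·(4N)^(1/2) = 8.
Solving, N = 4 and M = 16.

N* = 4, M* = 16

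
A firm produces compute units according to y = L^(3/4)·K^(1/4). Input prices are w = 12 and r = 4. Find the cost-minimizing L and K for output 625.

Cost minimization requires the marginal rate of technical substitution to equal the input-price ratio: MP_L/MP_K = w/r.
Here MP_L/MP_K = (3/4)·(K/L)/(1/4) = 3·(K/L). Setting this equal to 12/4 = 3 gives K = L.
Substituting into y = 625: L^(3/4)·(L)^(1/4) = 625.
Solving, L = 625 and K = 625.

L* = 625, K* = 625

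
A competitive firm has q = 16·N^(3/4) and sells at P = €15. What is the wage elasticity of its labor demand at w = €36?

MP_N = (3/4)·16·N^(-1/4), so P·MP_N = w gives 180·N^(-1/4) = w.
Solving, N(w) = (180/w)^(4). This is a constant-elasticity form: N ∝ w^(−4), so ε = −4.

ε = -4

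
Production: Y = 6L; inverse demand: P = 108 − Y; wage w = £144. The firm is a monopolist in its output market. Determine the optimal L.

L* = 7

Marginal revenue from the inverse demand is MR = 108 − 2Y.
The marginal product is MP_L = 6.
A monopolist hires until marginal revenue product equals the wage: MR·MP_L = w.
(108 − 12L)·6 = 144, so L = 7.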